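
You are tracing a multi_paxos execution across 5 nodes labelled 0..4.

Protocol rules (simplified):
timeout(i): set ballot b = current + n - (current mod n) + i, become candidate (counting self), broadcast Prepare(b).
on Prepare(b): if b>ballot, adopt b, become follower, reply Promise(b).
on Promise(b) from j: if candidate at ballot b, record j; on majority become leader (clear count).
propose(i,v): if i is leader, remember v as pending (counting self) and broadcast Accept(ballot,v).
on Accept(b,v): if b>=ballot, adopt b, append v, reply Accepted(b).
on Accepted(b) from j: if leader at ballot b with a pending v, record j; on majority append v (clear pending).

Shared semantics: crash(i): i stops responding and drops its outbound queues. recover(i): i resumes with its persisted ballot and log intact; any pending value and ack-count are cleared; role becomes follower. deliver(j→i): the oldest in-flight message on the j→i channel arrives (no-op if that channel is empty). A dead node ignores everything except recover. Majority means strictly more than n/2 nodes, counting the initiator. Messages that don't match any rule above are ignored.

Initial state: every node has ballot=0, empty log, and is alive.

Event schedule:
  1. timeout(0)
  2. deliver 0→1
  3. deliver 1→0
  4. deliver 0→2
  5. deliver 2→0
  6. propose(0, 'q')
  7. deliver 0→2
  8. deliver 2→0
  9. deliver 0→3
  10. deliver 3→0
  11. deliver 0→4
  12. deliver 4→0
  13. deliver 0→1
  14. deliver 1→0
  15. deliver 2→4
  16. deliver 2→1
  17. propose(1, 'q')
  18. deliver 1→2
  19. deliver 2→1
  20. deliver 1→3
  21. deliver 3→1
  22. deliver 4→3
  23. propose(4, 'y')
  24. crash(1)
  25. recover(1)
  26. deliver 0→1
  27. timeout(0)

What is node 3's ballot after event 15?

5

1. timeout(0):  <0:cand b5 ->
2. deliver 0→1:  <1:foll b5 ->
3. deliver 1→0:  nop
4. deliver 0→2:  <2:foll b5 ->
5. deliver 2→0:  <0:lead b5 ->
6. propose(0,'q'):  nop
7. deliver 0→2:  <2:foll b5 q>
8. deliver 2→0:  nop
9. deliver 0→3:  <3:foll b5 ->
10. deliver 3→0:  nop
11. deliver 0→4:  <4:foll b5 ->
12. deliver 4→0:  nop
13. deliver 0→1:  <1:foll b5 q>
14. deliver 1→0:  <0:lead b5 q>
15. deliver 2→4:  nop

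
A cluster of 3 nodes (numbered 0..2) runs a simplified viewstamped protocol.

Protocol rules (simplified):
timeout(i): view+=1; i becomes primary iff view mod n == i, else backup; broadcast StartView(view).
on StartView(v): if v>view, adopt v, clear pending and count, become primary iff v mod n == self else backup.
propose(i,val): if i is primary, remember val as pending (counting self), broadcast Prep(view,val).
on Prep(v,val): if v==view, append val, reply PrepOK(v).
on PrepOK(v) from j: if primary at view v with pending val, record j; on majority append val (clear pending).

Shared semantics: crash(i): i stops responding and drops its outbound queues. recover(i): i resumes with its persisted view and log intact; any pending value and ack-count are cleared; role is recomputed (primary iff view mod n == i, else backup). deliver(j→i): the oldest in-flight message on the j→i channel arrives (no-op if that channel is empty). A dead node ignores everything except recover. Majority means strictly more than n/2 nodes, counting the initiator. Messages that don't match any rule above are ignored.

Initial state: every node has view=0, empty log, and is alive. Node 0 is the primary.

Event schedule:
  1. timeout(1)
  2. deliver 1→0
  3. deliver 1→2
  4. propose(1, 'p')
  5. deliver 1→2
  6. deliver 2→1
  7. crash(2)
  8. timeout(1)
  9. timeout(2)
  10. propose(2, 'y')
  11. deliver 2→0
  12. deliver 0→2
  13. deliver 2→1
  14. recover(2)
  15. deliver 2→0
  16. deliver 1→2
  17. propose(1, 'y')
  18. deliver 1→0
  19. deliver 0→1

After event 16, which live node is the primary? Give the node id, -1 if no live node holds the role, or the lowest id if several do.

after 1 — timeout(1): n1:prim/v1/[-]
after 2 — deliver 1→0: n0:back/v1/[-]
after 3 — deliver 1→2: n2:back/v1/[-]
after 4 — propose(1,'p'): ·
after 5 — deliver 1→2: n2:back/v1/[p]
after 6 — deliver 2→1: n1:prim/v1/[p]
after 7 — crash(2): n2:✗back/v1/[p]
after 8 — timeout(1): n1:back/v2/[p]
after 9 — timeout(2): ·
after 10 — propose(2,'y'): ·
after 11 — deliver 2→0: ·
after 12 — deliver 0→2: ·
after 13 — deliver 2→1: ·
after 14 — recover(2): n2:back/v1/[p]
after 15 — deliver 2→0: ·
after 16 — deliver 1→2: n2:prim/v2/[p]

2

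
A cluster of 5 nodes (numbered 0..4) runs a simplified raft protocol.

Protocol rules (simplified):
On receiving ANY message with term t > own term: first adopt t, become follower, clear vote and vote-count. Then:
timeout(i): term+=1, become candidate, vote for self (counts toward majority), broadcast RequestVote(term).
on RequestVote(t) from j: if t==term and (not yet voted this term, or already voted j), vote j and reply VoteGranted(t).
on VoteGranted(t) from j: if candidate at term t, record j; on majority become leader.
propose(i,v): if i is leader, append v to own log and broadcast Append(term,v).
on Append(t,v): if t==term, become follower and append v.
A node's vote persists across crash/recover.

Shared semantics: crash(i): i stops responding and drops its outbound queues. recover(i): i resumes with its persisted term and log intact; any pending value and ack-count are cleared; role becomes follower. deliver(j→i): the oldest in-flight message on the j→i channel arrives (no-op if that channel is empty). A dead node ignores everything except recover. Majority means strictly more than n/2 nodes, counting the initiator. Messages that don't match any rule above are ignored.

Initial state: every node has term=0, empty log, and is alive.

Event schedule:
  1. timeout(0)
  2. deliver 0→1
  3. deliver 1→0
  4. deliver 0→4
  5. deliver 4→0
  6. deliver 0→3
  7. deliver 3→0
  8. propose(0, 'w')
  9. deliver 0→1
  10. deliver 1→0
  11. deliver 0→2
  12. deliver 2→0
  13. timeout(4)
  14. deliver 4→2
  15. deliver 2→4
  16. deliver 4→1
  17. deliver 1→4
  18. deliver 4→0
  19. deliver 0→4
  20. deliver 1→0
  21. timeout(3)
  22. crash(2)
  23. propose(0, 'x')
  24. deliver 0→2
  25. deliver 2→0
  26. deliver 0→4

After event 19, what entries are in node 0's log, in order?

1. timeout(0):  <0:cand t1 ->
2. deliver 0→1:  <1:foll t1 ->
3. deliver 1→0:  nop
4. deliver 0→4:  <4:foll t1 ->
5. deliver 4→0:  <0:lead t1 ->
6. deliver 0→3:  <3:foll t1 ->
7. deliver 3→0:  nop
8. propose(0,'w'):  <0:lead t1 w>
9. deliver 0→1:  <1:foll t1 w>
10. deliver 1→0:  nop
11. deliver 0→2:  <2:foll t1 ->
12. deliver 2→0:  nop
13. timeout(4):  <4:cand t2 ->
14. deliver 4→2:  <2:foll t2 ->
15. deliver 2→4:  nop
16. deliver 4→1:  <1:foll t2 w>
17. deliver 1→4:  <4:lead t2 ->
18. deliver 4→0:  <0:foll t2 w>
19. deliver 0→4:  nop

w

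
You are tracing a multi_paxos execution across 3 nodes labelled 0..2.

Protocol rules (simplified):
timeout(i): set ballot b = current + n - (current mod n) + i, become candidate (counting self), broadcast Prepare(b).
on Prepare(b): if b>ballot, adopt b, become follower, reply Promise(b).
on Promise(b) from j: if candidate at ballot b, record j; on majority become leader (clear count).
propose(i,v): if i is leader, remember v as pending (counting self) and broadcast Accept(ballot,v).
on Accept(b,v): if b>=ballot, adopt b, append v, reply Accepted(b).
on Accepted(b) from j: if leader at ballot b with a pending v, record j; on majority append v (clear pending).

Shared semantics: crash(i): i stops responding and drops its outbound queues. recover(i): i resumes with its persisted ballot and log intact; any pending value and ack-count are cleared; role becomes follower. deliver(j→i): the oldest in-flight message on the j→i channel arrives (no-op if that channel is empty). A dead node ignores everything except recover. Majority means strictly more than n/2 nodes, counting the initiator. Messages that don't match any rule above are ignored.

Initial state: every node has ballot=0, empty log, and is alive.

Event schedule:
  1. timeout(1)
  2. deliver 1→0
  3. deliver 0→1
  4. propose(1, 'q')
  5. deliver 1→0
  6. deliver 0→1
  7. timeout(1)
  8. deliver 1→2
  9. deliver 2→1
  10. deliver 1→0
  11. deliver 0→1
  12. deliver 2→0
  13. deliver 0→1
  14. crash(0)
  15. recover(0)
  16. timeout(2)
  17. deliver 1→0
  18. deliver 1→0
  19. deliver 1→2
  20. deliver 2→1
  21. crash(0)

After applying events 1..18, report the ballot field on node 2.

8

1. timeout(1):  <1:cand b4 ->
2. deliver 1→0:  <0:foll b4 ->
3. deliver 0→1:  <1:lead b4 ->
4. propose(1,'q'):  nop
5. deliver 1→0:  <0:foll b4 q>
6. deliver 0→1:  <1:lead b4 q>
7. timeout(1):  <1:cand b7 q>
8. deliver 1→2:  <2:foll b4 ->
9. deliver 2→1:  nop
10. deliver 1→0:  <0:foll b7 q>
11. deliver 0→1:  <1:lead b7 q>
12. deliver 2→0:  nop
13. deliver 0→1:  nop
14. crash(0):  <0:✗foll b7 q>
15. recover(0):  <0:foll b7 q>
16. timeout(2):  <2:cand b8 ->
17. deliver 1→0:  nop
18. deliver 1→0:  nop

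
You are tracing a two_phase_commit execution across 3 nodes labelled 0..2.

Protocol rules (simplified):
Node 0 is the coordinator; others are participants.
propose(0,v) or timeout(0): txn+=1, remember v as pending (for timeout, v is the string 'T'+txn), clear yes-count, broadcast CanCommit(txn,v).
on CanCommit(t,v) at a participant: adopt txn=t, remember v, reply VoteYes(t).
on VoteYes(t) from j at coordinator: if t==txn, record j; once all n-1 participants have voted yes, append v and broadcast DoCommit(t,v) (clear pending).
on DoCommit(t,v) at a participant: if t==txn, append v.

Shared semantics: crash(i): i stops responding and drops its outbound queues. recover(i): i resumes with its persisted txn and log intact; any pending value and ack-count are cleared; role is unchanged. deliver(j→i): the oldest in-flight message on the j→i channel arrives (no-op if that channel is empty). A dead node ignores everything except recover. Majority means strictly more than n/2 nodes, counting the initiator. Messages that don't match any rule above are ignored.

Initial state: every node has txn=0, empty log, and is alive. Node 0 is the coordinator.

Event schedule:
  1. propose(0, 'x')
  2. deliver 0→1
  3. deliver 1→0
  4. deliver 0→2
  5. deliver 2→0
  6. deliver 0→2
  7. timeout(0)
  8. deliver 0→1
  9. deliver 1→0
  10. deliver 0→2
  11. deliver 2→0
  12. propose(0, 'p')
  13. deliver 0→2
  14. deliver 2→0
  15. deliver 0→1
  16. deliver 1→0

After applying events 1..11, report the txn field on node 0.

2

[1] propose(0,'x') → N0(coor t1 [-])
[2] deliver 0→1 → N1(part t1 [-])
[3] deliver 1→0 → ∅
[4] deliver 0→2 → N2(part t1 [-])
[5] deliver 2→0 → N0(coor t1 [x])
[6] deliver 0→2 → N2(part t1 [x])
[7] timeout(0) → N0(coor t2 [x])
[8] deliver 0→1 → N1(part t1 [x])
[9] deliver 1→0 → ∅
[10] deliver 0→2 → N2(part t2 [x])
[11] deliver 2→0 → ∅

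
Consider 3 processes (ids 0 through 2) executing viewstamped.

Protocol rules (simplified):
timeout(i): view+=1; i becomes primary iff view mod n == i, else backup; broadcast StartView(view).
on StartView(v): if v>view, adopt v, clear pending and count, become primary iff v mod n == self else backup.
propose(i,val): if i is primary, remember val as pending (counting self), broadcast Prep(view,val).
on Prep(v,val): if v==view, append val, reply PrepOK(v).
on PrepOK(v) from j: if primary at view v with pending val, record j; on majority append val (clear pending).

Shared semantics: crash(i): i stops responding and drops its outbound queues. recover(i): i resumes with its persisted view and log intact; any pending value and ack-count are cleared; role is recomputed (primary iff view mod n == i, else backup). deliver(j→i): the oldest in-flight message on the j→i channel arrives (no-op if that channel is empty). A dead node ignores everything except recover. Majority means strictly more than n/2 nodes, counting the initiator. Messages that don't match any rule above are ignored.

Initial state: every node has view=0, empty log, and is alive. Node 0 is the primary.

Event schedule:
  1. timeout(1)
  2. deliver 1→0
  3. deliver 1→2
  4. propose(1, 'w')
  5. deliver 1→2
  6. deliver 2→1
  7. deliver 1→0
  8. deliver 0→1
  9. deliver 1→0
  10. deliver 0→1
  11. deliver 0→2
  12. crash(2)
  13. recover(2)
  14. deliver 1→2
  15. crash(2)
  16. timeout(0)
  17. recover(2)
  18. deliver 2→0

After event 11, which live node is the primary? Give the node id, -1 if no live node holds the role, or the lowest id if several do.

1

e1 timeout(1): 1[prim,v=1,-]
e2 deliver 1→0: 0[back,v=1,-]
e3 deliver 1→2: 2[back,v=1,-]
e4 propose(1,'w'): ·
e5 deliver 1→2: 2[back,v=1,w]
e6 deliver 2→1: 1[prim,v=1,w]
e7 deliver 1→0: 0[back,v=1,w]
e8 deliver 0→1: ·
e9 deliver 1→0: ·
e10 deliver 0→1: ·
e11 deliver 0→2: ·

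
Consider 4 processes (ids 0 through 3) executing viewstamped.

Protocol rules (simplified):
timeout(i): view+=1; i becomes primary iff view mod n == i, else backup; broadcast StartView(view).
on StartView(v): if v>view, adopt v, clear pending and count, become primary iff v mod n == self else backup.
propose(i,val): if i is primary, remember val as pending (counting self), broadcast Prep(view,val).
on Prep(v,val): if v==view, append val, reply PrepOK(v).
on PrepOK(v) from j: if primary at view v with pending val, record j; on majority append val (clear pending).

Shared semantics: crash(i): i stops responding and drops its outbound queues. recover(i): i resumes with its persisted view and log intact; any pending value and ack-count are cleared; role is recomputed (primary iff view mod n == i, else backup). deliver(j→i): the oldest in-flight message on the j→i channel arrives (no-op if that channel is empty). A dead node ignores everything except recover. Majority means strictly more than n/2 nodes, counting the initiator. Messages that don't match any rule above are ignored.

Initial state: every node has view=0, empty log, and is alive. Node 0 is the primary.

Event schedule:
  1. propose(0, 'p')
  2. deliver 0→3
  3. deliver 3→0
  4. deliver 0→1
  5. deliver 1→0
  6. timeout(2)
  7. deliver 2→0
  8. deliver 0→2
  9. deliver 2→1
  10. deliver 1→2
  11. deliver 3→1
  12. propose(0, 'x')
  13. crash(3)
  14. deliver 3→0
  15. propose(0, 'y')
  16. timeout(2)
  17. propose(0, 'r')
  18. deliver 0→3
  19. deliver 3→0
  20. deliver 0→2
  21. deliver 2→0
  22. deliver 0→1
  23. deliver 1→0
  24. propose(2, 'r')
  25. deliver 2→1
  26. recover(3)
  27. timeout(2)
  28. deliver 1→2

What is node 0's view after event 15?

step 1 propose(0,'p'): —
step 2 deliver 0→3: 3={back,v=0,log=p}
step 3 deliver 3→0: —
step 4 deliver 0→1: 1={back,v=0,log=p}
step 5 deliver 1→0: 0={prim,v=0,log=p}
step 6 timeout(2): 2={back,v=1,log=-}
step 7 deliver 2→0: 0={back,v=1,log=p}
step 8 deliver 0→2: —
step 9 deliver 2→1: 1={prim,v=1,log=p}
step 10 deliver 1→2: —
step 11 deliver 3→1: —
step 12 propose(0,'x'): —
step 13 crash(3): 3={✗back,v=0,log=p}
step 14 deliver 3→0: —
step 15 propose(0,'y'): —

1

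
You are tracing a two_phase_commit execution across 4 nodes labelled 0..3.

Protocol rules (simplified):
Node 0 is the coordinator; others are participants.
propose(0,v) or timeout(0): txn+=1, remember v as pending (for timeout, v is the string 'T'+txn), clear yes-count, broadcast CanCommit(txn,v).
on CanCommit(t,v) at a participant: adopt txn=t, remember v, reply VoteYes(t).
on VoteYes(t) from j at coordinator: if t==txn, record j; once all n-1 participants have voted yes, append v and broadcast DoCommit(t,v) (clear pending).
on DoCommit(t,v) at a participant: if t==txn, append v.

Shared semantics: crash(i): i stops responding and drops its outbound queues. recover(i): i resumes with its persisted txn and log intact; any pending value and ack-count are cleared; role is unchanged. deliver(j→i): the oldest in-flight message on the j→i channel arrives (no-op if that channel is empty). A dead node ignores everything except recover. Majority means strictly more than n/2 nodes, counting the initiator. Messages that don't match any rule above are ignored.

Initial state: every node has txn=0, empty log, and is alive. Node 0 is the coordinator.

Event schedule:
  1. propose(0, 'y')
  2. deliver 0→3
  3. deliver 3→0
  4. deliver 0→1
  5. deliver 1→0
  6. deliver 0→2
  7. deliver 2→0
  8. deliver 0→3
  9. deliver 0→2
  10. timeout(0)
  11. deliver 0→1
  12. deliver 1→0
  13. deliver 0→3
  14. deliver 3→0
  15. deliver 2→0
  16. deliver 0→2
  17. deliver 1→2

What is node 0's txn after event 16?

2

step 1 propose(0,'y'): 0={coor,t=1,log=-}
step 2 deliver 0→3: 3={part,t=1,log=-}
step 3 deliver 3→0: —
step 4 deliver 0→1: 1={part,t=1,log=-}
step 5 deliver 1→0: —
step 6 deliver 0→2: 2={part,t=1,log=-}
step 7 deliver 2→0: 0={coor,t=1,log=y}
step 8 deliver 0→3: 3={part,t=1,log=y}
step 9 deliver 0→2: 2={part,t=1,log=y}
step 10 timeout(0): 0={coor,t=2,log=y}
step 11 deliver 0→1: 1={part,t=1,log=y}
step 12 deliver 1→0: —
step 13 deliver 0→3: 3={part,t=2,log=y}
step 14 deliver 3→0: —
step 15 deliver 2→0: —
step 16 deliver 0→2: 2={part,t=2,log=y}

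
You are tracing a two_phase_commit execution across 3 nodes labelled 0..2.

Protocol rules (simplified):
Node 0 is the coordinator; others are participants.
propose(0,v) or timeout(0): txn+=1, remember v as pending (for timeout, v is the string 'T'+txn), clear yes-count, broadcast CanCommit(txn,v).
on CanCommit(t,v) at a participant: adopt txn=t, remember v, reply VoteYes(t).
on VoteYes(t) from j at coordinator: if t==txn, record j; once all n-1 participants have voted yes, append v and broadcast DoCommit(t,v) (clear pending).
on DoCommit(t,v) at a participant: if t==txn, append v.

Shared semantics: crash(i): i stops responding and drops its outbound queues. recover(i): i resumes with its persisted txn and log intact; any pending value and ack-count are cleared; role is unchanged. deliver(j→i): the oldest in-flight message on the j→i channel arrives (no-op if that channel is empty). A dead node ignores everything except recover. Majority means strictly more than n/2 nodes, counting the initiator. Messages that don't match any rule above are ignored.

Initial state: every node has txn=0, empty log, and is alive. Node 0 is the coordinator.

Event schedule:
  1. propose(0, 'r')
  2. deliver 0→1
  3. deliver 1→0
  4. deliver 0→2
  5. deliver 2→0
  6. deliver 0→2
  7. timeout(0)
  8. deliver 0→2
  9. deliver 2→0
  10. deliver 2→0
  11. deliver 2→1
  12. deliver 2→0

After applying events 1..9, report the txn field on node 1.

1

1. propose(0,'r'):  <0:coor t1 ->
2. deliver 0→1:  <1:part t1 ->
3. deliver 1→0:  nop
4. deliver 0→2:  <2:part t1 ->
5. deliver 2→0:  <0:coor t1 r>
6. deliver 0→2:  <2:part t1 r>
7. timeout(0):  <0:coor t2 r>
8. deliver 0→2:  <2:part t2 r>
9. deliver 2→0:  nop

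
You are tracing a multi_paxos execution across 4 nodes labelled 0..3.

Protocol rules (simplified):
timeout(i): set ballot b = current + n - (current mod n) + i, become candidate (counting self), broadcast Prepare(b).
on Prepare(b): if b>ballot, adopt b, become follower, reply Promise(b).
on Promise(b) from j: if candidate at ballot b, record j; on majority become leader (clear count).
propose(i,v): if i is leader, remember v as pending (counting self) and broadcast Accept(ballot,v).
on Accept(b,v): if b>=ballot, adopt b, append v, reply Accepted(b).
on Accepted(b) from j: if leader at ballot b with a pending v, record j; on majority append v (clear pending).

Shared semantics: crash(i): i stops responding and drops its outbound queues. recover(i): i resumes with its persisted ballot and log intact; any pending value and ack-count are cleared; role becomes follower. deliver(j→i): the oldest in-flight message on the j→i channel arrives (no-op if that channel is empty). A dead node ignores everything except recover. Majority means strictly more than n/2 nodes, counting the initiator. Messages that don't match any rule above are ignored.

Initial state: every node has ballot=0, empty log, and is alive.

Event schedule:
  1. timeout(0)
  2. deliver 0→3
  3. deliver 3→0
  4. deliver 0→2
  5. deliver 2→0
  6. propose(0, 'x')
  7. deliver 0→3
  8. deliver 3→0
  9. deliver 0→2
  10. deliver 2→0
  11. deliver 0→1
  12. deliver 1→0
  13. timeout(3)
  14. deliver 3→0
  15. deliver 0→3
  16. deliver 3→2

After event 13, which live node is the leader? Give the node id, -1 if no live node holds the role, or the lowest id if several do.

1. timeout(0):  <0:cand b4 ->
2. deliver 0→3:  <3:foll b4 ->
3. deliver 3→0:  nop
4. deliver 0→2:  <2:foll b4 ->
5. deliver 2→0:  <0:lead b4 ->
6. propose(0,'x'):  nop
7. deliver 0→3:  <3:foll b4 x>
8. deliver 3→0:  nop
9. deliver 0→2:  <2:foll b4 x>
10. deliver 2→0:  <0:lead b4 x>
11. deliver 0→1:  <1:foll b4 ->
12. deliver 1→0:  nop
13. timeout(3):  <3:cand b11 x>

0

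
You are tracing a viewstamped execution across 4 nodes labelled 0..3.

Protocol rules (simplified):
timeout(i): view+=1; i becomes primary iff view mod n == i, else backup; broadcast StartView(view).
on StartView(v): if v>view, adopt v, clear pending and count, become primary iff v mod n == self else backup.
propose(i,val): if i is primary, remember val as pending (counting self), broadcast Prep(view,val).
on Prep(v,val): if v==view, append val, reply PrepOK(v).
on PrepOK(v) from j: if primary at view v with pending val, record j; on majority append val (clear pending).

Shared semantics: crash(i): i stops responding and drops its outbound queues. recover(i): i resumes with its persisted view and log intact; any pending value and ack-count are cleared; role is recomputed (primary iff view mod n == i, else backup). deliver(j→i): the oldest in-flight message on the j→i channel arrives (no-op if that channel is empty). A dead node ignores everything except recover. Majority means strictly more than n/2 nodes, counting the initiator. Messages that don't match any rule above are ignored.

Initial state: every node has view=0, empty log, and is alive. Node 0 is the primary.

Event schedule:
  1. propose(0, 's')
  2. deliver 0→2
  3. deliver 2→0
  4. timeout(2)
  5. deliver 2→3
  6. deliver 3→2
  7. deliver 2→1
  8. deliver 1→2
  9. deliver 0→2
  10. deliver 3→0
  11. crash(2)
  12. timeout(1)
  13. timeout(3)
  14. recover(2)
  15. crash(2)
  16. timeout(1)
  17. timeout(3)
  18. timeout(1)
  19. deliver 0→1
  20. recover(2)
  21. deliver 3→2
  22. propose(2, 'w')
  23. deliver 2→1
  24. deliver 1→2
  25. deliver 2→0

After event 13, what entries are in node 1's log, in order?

[1] propose(0,'s') → ∅
[2] deliver 0→2 → N2(back v0 [s])
[3] deliver 2→0 → ∅
[4] timeout(2) → N2(back v1 [s])
[5] deliver 2→3 → N3(back v1 [-])
[6] deliver 3→2 → ∅
[7] deliver 2→1 → N1(prim v1 [-])
[8] deliver 1→2 → ∅
[9] deliver 0→2 → ∅
[10] deliver 3→0 → ∅
[11] crash(2) → N2(✗back v1 [s])
[12] timeout(1) → N1(back v2 [-])
[13] timeout(3) → N3(back v2 [-])

empty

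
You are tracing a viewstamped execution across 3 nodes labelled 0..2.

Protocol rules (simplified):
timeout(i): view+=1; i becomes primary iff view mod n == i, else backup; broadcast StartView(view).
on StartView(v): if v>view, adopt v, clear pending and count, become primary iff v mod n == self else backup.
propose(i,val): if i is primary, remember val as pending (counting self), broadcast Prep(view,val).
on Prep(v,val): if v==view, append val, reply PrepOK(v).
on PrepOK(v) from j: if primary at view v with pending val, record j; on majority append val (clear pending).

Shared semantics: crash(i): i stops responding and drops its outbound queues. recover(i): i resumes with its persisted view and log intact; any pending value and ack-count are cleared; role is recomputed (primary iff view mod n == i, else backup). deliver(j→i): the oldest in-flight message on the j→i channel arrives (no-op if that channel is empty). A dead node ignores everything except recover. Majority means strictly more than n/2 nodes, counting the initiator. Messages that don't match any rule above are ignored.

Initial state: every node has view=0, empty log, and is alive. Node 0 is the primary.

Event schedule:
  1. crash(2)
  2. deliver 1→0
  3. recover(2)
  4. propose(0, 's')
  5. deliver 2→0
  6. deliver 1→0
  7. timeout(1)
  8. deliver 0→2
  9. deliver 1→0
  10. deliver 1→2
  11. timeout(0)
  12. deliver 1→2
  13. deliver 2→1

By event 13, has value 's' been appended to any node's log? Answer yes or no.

yes

step 1 crash(2): 2={✗back,v=0,log=-}
step 2 deliver 1→0: —
step 3 recover(2): 2={back,v=0,log=-}
step 4 propose(0,'s'): —
step 5 deliver 2→0: —
step 6 deliver 1→0: —
step 7 timeout(1): 1={prim,v=1,log=-}
step 8 deliver 0→2: 2={back,v=0,log=s}
step 9 deliver 1→0: 0={back,v=1,log=-}
step 10 deliver 1→2: 2={back,v=1,log=s}
step 11 timeout(0): 0={back,v=2,log=-}
step 12 deliver 1→2: —
step 13 deliver 2→1: —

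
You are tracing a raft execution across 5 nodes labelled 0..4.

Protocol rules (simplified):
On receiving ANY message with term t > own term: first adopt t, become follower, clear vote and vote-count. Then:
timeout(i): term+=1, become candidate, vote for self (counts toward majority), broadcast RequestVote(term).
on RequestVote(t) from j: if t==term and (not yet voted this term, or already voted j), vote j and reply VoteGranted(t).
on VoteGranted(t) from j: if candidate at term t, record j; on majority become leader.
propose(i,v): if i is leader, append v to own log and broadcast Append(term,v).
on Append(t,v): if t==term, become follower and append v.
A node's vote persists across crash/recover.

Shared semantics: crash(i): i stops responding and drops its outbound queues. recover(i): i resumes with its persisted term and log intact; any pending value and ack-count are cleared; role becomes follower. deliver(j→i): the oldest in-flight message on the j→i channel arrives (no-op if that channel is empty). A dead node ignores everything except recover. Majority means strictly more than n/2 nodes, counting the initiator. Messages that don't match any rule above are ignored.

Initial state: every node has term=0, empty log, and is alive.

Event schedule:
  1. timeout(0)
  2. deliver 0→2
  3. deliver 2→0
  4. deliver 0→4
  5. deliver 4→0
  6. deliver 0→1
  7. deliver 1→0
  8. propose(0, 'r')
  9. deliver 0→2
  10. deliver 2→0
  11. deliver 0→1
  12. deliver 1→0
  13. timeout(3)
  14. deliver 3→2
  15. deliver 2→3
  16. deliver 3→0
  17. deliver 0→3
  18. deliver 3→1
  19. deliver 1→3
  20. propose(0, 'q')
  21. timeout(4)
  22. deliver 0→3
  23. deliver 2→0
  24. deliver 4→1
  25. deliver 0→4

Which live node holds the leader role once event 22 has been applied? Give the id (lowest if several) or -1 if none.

0

after 1 — timeout(0): n0:cand/t1/[-]
after 2 — deliver 0→2: n2:foll/t1/[-]
after 3 — deliver 2→0: ·
after 4 — deliver 0→4: n4:foll/t1/[-]
after 5 — deliver 4→0: n0:lead/t1/[-]
after 6 — deliver 0→1: n1:foll/t1/[-]
after 7 — deliver 1→0: ·
after 8 — propose(0,'r'): n0:lead/t1/[r]
after 9 — deliver 0→2: n2:foll/t1/[r]
after 10 — deliver 2→0: ·
after 11 — deliver 0→1: n1:foll/t1/[r]
after 12 — deliver 1→0: ·
after 13 — timeout(3): n3:cand/t1/[-]
after 14 — deliver 3→2: ·
after 15 — deliver 2→3: ·
after 16 — deliver 3→0: ·
after 17 — deliver 0→3: ·
after 18 — deliver 3→1: ·
after 19 — deliver 1→3: ·
after 20 — propose(0,'q'): n0:lead/t1/[r,q]
after 21 — timeout(4): n4:cand/t2/[-]
after 22 — deliver 0→3: n3:foll/t1/[r]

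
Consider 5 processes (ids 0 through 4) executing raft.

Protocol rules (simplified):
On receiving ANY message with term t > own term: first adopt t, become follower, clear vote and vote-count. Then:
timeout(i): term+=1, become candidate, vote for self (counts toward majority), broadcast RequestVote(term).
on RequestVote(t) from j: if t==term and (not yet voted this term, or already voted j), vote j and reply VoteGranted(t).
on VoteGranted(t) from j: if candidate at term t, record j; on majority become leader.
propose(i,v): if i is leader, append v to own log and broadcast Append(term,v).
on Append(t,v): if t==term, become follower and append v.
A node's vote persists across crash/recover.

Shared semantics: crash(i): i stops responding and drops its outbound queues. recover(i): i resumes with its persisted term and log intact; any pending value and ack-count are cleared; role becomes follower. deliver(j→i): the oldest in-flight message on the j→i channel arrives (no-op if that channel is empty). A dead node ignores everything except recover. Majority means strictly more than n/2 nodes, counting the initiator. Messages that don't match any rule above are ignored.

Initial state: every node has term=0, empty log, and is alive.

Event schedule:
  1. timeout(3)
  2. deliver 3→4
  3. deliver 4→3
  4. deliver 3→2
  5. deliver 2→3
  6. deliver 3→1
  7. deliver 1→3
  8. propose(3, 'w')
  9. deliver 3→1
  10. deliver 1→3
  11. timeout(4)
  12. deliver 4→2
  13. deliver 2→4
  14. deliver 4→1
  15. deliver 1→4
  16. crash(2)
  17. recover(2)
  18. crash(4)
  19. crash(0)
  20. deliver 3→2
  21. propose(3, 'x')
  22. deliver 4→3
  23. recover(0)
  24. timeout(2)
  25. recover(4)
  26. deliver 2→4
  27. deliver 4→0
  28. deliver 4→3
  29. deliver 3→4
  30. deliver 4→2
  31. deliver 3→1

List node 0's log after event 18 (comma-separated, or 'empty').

[1] timeout(3) → N3(cand t1 [-])
[2] deliver 3→4 → N4(foll t1 [-])
[3] deliver 4→3 → ∅
[4] deliver 3→2 → N2(foll t1 [-])
[5] deliver 2→3 → N3(lead t1 [-])
[6] deliver 3→1 → N1(foll t1 [-])
[7] deliver 1→3 → ∅
[8] propose(3,'w') → N3(lead t1 [w])
[9] deliver 3→1 → N1(foll t1 [w])
[10] deliver 1→3 → ∅
[11] timeout(4) → N4(cand t2 [-])
[12] deliver 4→2 → N2(foll t2 [-])
[13] deliver 2→4 → ∅
[14] deliver 4→1 → N1(foll t2 [w])
[15] deliver 1→4 → N4(lead t2 [-])
[16] crash(2) → N2(✗foll t2 [-])
[17] recover(2) → N2(foll t2 [-])
[18] crash(4) → N4(✗lead t2 [-])

empty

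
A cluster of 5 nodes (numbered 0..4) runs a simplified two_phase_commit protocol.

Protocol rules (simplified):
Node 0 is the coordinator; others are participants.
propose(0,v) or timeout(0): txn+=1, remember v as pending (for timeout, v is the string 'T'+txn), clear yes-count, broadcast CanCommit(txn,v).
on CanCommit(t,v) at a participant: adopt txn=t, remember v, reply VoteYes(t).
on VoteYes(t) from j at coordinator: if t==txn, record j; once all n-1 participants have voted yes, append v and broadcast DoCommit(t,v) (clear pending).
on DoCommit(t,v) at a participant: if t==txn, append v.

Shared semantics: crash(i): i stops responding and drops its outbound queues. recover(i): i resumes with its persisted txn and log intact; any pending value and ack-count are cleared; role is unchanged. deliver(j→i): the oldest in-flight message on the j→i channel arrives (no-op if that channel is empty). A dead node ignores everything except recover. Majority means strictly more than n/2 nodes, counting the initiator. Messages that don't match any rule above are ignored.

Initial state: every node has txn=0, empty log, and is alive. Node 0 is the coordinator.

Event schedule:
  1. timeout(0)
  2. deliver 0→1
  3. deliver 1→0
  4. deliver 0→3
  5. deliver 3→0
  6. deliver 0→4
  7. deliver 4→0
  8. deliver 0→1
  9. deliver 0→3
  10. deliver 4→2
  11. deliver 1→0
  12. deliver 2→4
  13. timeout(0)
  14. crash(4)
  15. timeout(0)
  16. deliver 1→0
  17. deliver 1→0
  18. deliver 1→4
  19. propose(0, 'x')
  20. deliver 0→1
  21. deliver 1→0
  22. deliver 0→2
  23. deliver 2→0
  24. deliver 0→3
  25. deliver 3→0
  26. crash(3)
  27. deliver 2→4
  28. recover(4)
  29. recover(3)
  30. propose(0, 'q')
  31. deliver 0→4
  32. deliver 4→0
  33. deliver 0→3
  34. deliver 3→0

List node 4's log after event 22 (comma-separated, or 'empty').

e1 timeout(0): 0[coor,t=1,-]
e2 deliver 0→1: 1[part,t=1,-]
e3 deliver 1→0: ·
e4 deliver 0→3: 3[part,t=1,-]
e5 deliver 3→0: ·
e6 deliver 0→4: 4[part,t=1,-]
e7 deliver 4→0: ·
e8 deliver 0→1: ·
e9 deliver 0→3: ·
e10 deliver 4→2: ·
e11 deliver 1→0: ·
e12 deliver 2→4: ·
e13 timeout(0): 0[coor,t=2,-]
e14 crash(4): 4[✗part,t=1,-]
e15 timeout(0): 0[coor,t=3,-]
e16 deliver 1→0: ·
e17 deliver 1→0: ·
e18 deliver 1→4: ·
e19 propose(0,'x'): 0[coor,t=4,-]
e20 deliver 0→1: 1[part,t=2,-]
e21 deliver 1→0: ·
e22 deliver 0→2: 2[part,t=1,-]

empty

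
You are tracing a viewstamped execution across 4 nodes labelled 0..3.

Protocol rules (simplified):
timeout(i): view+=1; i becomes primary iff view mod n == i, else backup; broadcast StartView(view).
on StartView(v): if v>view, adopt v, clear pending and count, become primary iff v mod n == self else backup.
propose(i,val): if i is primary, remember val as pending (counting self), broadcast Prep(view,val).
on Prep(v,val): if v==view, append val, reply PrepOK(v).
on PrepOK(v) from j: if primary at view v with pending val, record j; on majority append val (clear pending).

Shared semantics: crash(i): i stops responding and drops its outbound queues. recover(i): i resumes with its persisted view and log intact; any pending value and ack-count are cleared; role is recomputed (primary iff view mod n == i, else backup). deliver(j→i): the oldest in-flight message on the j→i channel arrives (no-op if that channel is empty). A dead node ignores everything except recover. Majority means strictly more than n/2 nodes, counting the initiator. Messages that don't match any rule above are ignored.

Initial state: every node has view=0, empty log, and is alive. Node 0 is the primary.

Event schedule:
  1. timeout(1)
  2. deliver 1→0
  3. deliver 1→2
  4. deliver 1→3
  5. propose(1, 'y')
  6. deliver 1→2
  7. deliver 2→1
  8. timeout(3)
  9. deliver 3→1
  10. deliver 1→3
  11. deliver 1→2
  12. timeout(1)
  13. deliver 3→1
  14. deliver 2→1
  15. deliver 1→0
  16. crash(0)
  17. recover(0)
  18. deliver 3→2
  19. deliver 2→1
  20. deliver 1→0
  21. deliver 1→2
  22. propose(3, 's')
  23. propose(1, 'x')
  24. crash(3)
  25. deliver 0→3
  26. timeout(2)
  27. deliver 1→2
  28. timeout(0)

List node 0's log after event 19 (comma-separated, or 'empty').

y

1. timeout(1):  <1:prim v1 ->
2. deliver 1→0:  <0:back v1 ->
3. deliver 1→2:  <2:back v1 ->
4. deliver 1→3:  <3:back v1 ->
5. propose(1,'y'):  nop
6. deliver 1→2:  <2:back v1 y>
7. deliver 2→1:  nop
8. timeout(3):  <3:back v2 ->
9. deliver 3→1:  <1:back v2 ->
10. deliver 1→3:  nop
11. deliver 1→2:  nop
12. timeout(1):  <1:back v3 ->
13. deliver 3→1:  nop
14. deliver 2→1:  nop
15. deliver 1→0:  <0:back v1 y>
16. crash(0):  <0:✗back v1 y>
17. recover(0):  <0:back v1 y>
18. deliver 3→2:  <2:prim v2 y>
19. deliver 2→1:  nop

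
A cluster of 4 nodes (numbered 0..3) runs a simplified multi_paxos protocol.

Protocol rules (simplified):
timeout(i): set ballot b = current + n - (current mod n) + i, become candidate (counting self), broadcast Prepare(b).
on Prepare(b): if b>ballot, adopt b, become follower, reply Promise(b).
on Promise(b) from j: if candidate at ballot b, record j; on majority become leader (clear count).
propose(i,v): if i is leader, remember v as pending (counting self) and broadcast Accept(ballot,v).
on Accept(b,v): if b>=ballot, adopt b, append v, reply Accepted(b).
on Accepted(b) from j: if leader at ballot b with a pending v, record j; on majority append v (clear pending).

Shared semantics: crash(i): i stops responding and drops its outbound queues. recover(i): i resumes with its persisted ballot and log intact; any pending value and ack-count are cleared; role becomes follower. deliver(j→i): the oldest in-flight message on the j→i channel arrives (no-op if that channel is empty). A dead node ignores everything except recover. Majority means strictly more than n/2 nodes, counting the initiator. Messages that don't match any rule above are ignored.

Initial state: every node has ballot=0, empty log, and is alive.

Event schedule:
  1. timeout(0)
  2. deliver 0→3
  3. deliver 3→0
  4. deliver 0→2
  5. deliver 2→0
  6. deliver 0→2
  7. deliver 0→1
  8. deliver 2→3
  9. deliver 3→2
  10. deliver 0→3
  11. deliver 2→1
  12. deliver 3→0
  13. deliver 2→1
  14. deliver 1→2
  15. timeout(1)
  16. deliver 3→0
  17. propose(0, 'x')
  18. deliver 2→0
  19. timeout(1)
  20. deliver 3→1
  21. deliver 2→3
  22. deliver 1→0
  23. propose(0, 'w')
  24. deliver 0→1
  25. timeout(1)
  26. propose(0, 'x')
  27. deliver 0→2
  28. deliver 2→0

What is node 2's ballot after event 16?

4

1. timeout(0):  <0:cand b4 ->
2. deliver 0→3:  <3:foll b4 ->
3. deliver 3→0:  nop
4. deliver 0→2:  <2:foll b4 ->
5. deliver 2→0:  <0:lead b4 ->
6. deliver 0→2:  nop
7. deliver 0→1:  <1:foll b4 ->
8. deliver 2→3:  nop
9. deliver 3→2:  nop
10. deliver 0→3:  nop
11. deliver 2→1:  nop
12. deliver 3→0:  nop
13. deliver 2→1:  nop
14. deliver 1→2:  nop
15. timeout(1):  <1:cand b9 ->
16. deliver 3→0:  nop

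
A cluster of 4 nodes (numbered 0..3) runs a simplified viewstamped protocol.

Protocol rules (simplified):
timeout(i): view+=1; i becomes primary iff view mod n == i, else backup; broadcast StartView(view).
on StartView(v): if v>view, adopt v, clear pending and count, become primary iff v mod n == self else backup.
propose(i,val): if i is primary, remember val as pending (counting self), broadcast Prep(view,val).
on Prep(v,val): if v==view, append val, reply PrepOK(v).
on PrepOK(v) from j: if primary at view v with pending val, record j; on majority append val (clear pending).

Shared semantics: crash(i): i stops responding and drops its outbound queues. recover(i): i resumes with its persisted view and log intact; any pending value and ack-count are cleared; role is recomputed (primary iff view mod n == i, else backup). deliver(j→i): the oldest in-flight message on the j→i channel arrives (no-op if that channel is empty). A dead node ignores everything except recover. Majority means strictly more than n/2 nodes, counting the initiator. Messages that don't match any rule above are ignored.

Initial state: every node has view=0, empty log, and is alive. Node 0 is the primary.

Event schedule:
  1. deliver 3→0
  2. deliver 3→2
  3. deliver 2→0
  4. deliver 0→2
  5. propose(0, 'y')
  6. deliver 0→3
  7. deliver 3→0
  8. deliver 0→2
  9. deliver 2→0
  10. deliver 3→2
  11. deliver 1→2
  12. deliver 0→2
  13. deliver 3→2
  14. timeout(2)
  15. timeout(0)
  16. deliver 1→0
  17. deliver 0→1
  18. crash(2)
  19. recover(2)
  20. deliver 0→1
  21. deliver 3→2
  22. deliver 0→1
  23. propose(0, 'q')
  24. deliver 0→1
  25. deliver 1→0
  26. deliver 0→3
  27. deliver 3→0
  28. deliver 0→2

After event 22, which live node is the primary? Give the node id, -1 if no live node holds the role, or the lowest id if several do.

after 1 — deliver 3→0: ·
after 2 — deliver 3→2: ·
after 3 — deliver 2→0: ·
after 4 — deliver 0→2: ·
after 5 — propose(0,'y'): ·
after 6 — deliver 0→3: n3:back/v0/[y]
after 7 — deliver 3→0: ·
after 8 — deliver 0→2: n2:back/v0/[y]
after 9 — deliver 2→0: n0:prim/v0/[y]
after 10 — deliver 3→2: ·
after 11 — deliver 1→2: ·
after 12 — deliver 0→2: ·
after 13 — deliver 3→2: ·
after 14 — timeout(2): n2:back/v1/[y]
after 15 — timeout(0): n0:back/v1/[y]
after 16 — deliver 1→0: ·
after 17 — deliver 0→1: n1:back/v0/[y]
after 18 — crash(2): n2:✗back/v1/[y]
after 19 — recover(2): n2:back/v1/[y]
after 20 — deliver 0→1: n1:prim/v1/[y]
after 21 — deliver 3→2: ·
after 22 — deliver 0→1: ·

1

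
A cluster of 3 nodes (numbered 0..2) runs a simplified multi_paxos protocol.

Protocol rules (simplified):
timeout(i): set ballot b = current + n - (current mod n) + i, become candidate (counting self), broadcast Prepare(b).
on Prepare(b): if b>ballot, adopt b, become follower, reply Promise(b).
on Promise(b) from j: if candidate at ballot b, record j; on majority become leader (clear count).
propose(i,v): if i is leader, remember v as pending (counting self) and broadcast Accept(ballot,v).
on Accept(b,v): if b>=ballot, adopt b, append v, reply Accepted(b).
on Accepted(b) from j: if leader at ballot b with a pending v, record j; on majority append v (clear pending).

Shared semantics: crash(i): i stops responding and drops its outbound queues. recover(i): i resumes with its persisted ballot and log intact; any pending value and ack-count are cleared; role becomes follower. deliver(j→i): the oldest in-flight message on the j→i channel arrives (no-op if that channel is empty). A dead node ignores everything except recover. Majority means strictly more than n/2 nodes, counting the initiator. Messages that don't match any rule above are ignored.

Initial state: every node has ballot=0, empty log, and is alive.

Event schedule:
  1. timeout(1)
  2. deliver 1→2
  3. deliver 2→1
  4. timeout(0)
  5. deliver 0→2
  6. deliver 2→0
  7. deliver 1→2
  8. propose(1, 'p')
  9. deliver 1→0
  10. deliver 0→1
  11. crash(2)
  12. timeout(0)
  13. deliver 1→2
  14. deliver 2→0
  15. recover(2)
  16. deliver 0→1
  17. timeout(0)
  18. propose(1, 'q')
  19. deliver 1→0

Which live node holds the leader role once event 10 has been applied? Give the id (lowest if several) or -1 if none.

1. timeout(1):  <1:cand b4 ->
2. deliver 1→2:  <2:foll b4 ->
3. deliver 2→1:  <1:lead b4 ->
4. timeout(0):  <0:cand b3 ->
5. deliver 0→2:  nop
6. deliver 2→0:  nop
7. deliver 1→2:  nop
8. propose(1,'p'):  nop
9. deliver 1→0:  <0:foll b4 ->
10. deliver 0→1:  nop

1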